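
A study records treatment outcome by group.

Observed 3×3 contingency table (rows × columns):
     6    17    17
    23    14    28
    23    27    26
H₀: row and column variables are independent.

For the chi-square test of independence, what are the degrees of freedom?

df = (r−1)(c−1) = (3−1)·(3−1) = 4

degrees of freedom = 4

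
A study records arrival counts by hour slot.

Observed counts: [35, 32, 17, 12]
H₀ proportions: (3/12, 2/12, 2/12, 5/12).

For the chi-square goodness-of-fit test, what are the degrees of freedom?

df = k − 1 = 4 − 1 = 3

degrees of freedom = 3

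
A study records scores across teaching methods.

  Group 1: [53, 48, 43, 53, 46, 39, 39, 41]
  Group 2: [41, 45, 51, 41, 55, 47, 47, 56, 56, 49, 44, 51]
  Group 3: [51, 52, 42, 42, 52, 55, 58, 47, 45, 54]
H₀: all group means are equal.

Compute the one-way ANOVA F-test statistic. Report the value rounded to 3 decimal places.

Group means [45.25, 48.58, 49.80], grand mean 48.100
SSB = Σnᵢ(x̄ᵢ−x̄)² = 96.683; SSW = ΣΣ(x−x̄ᵢ)² = 822.017
MSB = 96.683/2 = 48.3417; MSW = 822.017/27 = 30.4451
F = MSB/MSW = 1.5878
df = (2, 27)

test statistic = 1.588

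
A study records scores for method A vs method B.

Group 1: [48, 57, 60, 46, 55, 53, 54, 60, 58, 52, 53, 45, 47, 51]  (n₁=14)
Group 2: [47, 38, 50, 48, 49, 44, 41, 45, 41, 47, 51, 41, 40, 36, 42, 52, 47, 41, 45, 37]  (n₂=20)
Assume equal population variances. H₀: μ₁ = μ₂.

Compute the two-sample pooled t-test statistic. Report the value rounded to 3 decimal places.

test statistic = 5.162

x̄₁=52.786, s₁=4.980, n₁=14
x̄₂=44.100, s₂=4.723, n₂=20
s_p² = [13·4.980² + 19·4.723²]/32 = 23.3174
SE = √(s_p²·(1/14+1/20)) = 1.6827
t = (52.786−44.100)/1.6827 = 5.1618
df = 32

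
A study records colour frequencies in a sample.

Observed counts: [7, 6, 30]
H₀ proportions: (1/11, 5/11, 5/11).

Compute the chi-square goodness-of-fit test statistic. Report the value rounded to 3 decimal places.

test statistic = 17.423

n = 43; E_i = n·p_i = [3.91, 19.55, 19.55]
χ² = (7−3.91)²/3.91 + (6−19.55)²/19.55 + (30−19.55)²/19.55 = 17.4233
df = 2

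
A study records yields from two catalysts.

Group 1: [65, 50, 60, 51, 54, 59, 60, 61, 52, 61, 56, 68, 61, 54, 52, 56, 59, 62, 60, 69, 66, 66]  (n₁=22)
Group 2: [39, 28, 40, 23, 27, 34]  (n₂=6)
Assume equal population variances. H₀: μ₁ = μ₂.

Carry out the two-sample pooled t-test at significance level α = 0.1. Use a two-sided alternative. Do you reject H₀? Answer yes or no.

x̄₁=59.182, s₁=5.560, n₁=22
x̄₂=31.833, s₂=6.911, n₂=6
s_p² = [21·5.560² + 5·6.911²]/26 = 34.1579
SE = √(s_p²·(1/22+1/6)) = 2.6918
t = (59.182−31.833)/2.6918 = 10.1600
df = 26
p-value (two-sided) = 0.00000
At α=0.1: p < α → reject H₀

reject H₀: yes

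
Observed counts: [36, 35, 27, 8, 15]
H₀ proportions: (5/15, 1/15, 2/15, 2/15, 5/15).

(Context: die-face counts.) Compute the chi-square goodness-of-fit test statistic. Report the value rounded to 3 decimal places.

n = 121; E_i = n·p_i = [40.33, 8.07, 16.13, 16.13, 40.33]
χ² = (36−40.33)²/40.33 + (35−8.07)²/8.07 + (27−16.13)²/16.13 + (8−16.13)²/16.13 + (15−40.33)²/40.33 = 117.7231
df = 4

test statistic = 117.723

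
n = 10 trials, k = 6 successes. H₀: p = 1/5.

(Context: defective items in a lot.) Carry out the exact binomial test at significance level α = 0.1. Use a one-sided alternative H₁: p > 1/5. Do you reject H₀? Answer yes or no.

reject H₀: yes

Exact binomial: n=10, k=6, p₀=1/5=0.2000
P(X≥6) from Σ C(n,i)·p₀^i·(1−p₀)^(n−i)
p-value (one-sided, H₁ greater) = 0.00637
At α=0.1: p < α → reject H₀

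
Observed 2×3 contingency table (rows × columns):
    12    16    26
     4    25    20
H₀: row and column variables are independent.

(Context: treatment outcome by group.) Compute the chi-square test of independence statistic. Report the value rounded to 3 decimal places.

Row totals [54, 49], col totals [16, 41, 46], n=103
χ² = (12−8.39)²/8.39 + (16−21.50)²/21.50 + (26−24.12)²/24.12 + (4−7.61)²/7.61 + (25−19.50)²/19.50 + (20−21.88)²/21.88 = 6.5309
df = 2

test statistic = 6.531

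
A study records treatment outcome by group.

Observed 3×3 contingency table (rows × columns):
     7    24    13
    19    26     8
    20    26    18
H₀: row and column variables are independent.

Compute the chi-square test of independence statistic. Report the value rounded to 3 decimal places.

Row totals [44, 53, 64], col totals [46, 76, 39], n=161
χ² = (7−12.57)²/12.57 + (24−20.77)²/20.77 + (13−10.66)²/10.66 + (19−15.14)²/15.14 + (26−25.02)²/25.02 + (8−12.84)²/12.84 + (20−18.29)²/18.29 + (26−30.21)²/30.21 + (18−15.50)²/15.50 = 7.4802
df = 4

test statistic = 7.480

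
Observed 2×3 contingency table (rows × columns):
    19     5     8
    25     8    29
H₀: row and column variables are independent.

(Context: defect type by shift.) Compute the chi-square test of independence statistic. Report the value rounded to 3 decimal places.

Row totals [32, 62], col totals [44, 13, 37], n=94
χ² = (19−14.98)²/14.98 + (5−4.43)²/4.43 + (8−12.60)²/12.60 + (25−29.02)²/29.02 + (8−8.57)²/8.57 + (29−24.40)²/24.40 = 4.2921
df = 2

test statistic = 4.292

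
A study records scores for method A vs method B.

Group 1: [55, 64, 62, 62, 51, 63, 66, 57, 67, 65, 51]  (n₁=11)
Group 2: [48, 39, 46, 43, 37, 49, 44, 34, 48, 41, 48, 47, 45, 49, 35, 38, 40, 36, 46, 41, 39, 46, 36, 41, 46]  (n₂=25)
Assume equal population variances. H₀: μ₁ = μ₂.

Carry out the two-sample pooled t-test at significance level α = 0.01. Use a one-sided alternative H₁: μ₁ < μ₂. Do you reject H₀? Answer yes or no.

x̄₁=60.273, s₁=5.815, n₁=11
x̄₂=42.480, s₂=4.806, n₂=25
s_p² = [10·5.815² + 24·4.806²]/34 = 26.2477
SE = √(s_p²·(1/11+1/25)) = 1.8537
t = (60.273−42.480)/1.8537 = 9.5987
df = 34
p-value (one-sided, H₁ less) = 1.00000
At α=0.01: p ≥ α → fail to reject H₀

reject H₀: no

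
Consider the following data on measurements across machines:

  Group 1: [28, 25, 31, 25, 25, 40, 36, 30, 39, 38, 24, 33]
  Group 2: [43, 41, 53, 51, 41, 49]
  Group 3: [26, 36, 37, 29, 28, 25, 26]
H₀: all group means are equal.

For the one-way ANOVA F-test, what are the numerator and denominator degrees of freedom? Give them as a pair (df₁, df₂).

degrees of freedom = [2, 22]

k = 3 groups, N = 25 total
df = (k−1, N−k) = (3−1, 25−3) = (2, 22)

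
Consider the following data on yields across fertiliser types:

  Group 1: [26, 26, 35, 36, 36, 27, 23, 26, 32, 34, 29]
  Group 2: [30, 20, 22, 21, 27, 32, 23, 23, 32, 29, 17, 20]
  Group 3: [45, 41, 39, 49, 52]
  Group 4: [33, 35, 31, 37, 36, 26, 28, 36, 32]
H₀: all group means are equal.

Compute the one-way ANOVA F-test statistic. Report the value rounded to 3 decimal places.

test statistic = 22.510

Group means [30.00, 24.67, 45.20, 32.67], grand mean 30.973
SSB = Σnᵢ(x̄ᵢ−x̄)² = 1525.506; SSW = ΣΣ(x−x̄ᵢ)² = 745.467
MSB = 1525.506/3 = 508.5021; MSW = 745.467/33 = 22.5899
F = MSB/MSW = 22.5102
df = (3, 33)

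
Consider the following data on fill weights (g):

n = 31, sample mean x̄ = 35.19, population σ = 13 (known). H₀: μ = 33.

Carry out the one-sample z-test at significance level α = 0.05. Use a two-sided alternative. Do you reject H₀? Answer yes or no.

reject H₀: no

SE = σ/√n = 13/√31 = 2.3349
z = (x̄−μ₀)/SE = (35.19−33)/2.3349 = 0.9380
p-value (two-sided) = 0.34827
At α=0.05: p ≥ α → fail to reject H₀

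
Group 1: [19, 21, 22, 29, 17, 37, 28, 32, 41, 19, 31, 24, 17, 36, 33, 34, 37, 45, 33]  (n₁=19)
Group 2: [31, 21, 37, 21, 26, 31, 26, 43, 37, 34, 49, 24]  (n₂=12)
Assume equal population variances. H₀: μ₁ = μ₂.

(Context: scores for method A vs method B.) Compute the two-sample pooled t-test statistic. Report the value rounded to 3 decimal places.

test statistic = -0.780

x̄₁=29.211, s₁=8.410, n₁=19
x̄₂=31.667, s₂=8.752, n₂=12
s_p² = [18·8.410² + 11·8.752²]/29 = 72.9595
SE = √(s_p²·(1/19+1/12)) = 3.1496
t = (29.211−31.667)/3.1496 = -0.7798
df = 29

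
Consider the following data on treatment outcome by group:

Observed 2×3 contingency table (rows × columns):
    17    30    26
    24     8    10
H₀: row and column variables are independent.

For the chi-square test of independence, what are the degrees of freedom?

degrees of freedom = 2

df = (r−1)(c−1) = (2−1)·(3−1) = 2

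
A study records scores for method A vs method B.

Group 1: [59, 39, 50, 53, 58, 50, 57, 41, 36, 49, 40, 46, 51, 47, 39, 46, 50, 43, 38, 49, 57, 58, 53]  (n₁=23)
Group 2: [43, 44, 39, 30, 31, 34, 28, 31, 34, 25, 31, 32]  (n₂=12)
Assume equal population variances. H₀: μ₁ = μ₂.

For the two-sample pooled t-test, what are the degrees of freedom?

df = n₁ + n₂ − 2 = 23 + 12 − 2 = 33

degrees of freedom = 33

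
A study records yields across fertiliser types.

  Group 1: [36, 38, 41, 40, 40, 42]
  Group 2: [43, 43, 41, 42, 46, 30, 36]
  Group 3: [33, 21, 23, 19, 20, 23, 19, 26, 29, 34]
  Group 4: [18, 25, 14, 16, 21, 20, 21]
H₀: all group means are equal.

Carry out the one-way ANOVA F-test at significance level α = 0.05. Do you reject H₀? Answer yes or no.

Group means [39.50, 40.14, 24.70, 19.29], grand mean 30.000
SSB = Σnᵢ(x̄ᵢ−x̄)² = 2346.114; SSW = ΣΣ(x−x̄ᵢ)² = 559.886
MSB = 2346.114/3 = 782.0381; MSW = 559.886/26 = 21.5341
F = MSB/MSW = 36.3163
df = (3, 26)
p-value (upper-tail) = 0.00000
At α=0.05: p < α → reject H₀

reject H₀: yes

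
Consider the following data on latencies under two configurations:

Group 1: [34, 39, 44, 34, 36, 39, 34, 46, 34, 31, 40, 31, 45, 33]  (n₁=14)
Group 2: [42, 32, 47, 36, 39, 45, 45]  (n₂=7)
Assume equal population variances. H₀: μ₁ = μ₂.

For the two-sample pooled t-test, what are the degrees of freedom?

df = n₁ + n₂ − 2 = 14 + 7 − 2 = 19

degrees of freedom = 19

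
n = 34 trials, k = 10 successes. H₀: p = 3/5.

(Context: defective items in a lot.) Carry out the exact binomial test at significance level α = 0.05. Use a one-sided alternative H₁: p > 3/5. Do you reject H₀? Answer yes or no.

reject H₀: no

Exact binomial: n=34, k=10, p₀=3/5=0.6000
P(X≥10) from Σ C(n,i)·p₀^i·(1−p₀)^(n−i)
p-value (one-sided, H₁ greater) = 0.99992
At α=0.05: p ≥ α → fail to reject H₀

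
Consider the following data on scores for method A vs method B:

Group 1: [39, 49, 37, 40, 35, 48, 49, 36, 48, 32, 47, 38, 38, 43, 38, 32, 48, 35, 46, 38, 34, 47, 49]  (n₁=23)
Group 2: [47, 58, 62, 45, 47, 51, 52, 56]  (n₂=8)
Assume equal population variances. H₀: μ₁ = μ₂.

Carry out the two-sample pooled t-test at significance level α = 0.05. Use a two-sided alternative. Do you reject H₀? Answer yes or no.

x̄₁=41.130, s₁=6.048, n₁=23
x̄₂=52.250, s₂=5.994, n₂=8
s_p² = [22·6.048² + 7·5.994²]/29 = 36.4175
SE = √(s_p²·(1/23+1/8)) = 2.4770
t = (41.130−52.250)/2.4770 = -4.4891
df = 29
p-value (two-sided) = 0.00010
At α=0.05: p < α → reject H₀

reject H₀: yes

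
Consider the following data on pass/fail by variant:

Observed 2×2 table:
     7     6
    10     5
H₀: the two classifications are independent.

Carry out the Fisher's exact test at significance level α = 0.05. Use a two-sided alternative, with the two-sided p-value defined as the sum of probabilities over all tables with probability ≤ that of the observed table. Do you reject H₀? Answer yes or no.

reject H₀: no

Margins: r₁=13, r₂=15, c₁=17, c₂=11, n=28
p_obs = C(13,7)·C(15,10)/C(28,17); sum pmf over tables with pmf ≤ p_obs
p-value (two-sided) = 0.70004
At α=0.05: p ≥ α → fail to reject H₀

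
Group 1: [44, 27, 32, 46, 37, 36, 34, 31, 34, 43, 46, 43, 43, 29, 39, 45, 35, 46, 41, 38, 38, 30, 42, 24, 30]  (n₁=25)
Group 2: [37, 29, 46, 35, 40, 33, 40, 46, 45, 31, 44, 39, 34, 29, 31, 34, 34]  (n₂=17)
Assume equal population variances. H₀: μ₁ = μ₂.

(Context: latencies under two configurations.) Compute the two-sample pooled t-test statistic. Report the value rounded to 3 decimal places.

test statistic = 0.222

x̄₁=37.320, s₁=6.530, n₁=25
x̄₂=36.882, s₂=5.830, n₂=17
s_p² = [24·6.530² + 16·5.830²]/40 = 39.1801
SE = √(s_p²·(1/25+1/17)) = 1.9677
t = (37.320−36.882)/1.9677 = 0.2224
df = 40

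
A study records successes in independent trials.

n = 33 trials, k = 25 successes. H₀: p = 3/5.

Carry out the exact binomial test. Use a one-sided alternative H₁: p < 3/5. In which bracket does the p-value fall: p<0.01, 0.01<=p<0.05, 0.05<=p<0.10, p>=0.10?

Exact binomial: n=33, k=25, p₀=3/5=0.6000
P(X≤25) from Σ C(n,i)·p₀^i·(1−p₀)^(n−i)
p-value (one-sided, H₁ less) = 0.98145
→ bracket: p>=0.10

p-value bracket: p>=0.10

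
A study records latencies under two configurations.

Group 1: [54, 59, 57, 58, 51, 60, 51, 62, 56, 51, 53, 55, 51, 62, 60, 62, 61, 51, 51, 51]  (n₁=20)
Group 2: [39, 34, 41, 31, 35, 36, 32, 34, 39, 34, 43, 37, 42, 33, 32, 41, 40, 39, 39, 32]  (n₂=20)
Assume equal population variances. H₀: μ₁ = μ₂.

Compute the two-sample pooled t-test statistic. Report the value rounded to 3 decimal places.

test statistic = 14.736

x̄₁=55.800, s₁=4.396, n₁=20
x̄₂=36.650, s₂=3.801, n₂=20
s_p² = [19·4.396² + 19·3.801²]/38 = 16.8882
SE = √(s_p²·(1/20+1/20)) = 1.2995
t = (55.800−36.650)/1.2995 = 14.7359
df = 38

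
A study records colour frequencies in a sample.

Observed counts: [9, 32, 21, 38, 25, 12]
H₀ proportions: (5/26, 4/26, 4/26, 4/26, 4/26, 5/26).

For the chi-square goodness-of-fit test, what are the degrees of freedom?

df = k − 1 = 6 − 1 = 5

degrees of freedom = 5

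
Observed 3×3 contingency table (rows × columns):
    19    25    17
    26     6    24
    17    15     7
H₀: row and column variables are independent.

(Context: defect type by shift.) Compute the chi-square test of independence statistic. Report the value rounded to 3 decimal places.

Row totals [61, 56, 39], col totals [62, 46, 48], n=156
χ² = (19−24.24)²/24.24 + (25−17.99)²/17.99 + (17−18.77)²/18.77 + (26−22.26)²/22.26 + (6−16.51)²/16.51 + (24−17.23)²/17.23 + (17−15.50)²/15.50 + (15−11.50)²/11.50 + (7−12.00)²/12.00 = 17.3107
df = 4

test statistic = 17.311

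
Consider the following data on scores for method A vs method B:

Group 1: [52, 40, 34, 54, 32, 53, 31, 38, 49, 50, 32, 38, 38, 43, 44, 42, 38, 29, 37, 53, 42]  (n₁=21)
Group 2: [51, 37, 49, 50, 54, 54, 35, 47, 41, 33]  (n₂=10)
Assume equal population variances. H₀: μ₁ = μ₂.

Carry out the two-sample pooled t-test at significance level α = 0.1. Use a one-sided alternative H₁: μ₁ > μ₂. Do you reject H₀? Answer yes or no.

reject H₀: no

x̄₁=41.381, s₁=7.883, n₁=21
x̄₂=45.100, s₂=7.937, n₂=10
s_p² = [20·7.883² + 9·7.937²]/29 = 62.4087
SE = √(s_p²·(1/21+1/10)) = 3.0352
t = (41.381−45.100)/3.0352 = -1.2253
df = 29
p-value (one-sided, H₁ greater) = 0.88484
At α=0.1: p ≥ α → fail to reject H₀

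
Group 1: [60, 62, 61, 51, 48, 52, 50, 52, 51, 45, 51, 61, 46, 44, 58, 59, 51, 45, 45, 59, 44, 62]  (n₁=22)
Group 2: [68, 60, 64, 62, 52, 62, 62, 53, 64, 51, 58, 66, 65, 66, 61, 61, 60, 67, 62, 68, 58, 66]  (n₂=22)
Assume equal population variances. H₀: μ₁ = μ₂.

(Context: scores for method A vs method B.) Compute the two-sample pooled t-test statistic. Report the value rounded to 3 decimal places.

test statistic = -5.214

x̄₁=52.591, s₁=6.500, n₁=22
x̄₂=61.636, s₂=4.895, n₂=22
s_p² = [21·6.500² + 21·4.895²]/42 = 33.1050
SE = √(s_p²·(1/22+1/22)) = 1.7348
t = (52.591−61.636)/1.7348 = -5.2141
df = 42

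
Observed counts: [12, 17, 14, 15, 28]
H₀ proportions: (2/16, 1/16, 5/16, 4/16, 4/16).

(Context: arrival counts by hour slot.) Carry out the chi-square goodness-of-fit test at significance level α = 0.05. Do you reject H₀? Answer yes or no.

reject H₀: yes

n = 86; E_i = n·p_i = [10.75, 5.38, 26.88, 21.50, 21.50]
χ² = (12−10.75)²/10.75 + (17−5.38)²/5.38 + (14−26.88)²/26.88 + (15−21.50)²/21.50 + (28−21.50)²/21.50 = 35.3860
df = 4
p-value (upper-tail) = 0.00000
At α=0.05: p < α → reject H₀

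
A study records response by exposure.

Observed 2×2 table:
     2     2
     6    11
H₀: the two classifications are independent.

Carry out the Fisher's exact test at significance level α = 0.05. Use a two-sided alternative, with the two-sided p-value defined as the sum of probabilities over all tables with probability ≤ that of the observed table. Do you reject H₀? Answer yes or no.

reject H₀: no

Margins: r₁=4, r₂=17, c₁=8, c₂=13, n=21
p_obs = C(4,2)·C(17,6)/C(21,8); sum pmf over tables with pmf ≤ p_obs
p-value (two-sided) = 0.61771
At α=0.05: p ≥ α → fail to reject H₀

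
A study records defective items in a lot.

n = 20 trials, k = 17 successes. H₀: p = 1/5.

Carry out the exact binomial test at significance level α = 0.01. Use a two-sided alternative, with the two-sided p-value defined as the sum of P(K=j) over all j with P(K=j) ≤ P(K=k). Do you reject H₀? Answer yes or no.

reject H₀: yes

Exact binomial: n=20, k=17, p₀=1/5=0.2000
P(X=j) = C(n,j)·p₀^j·(1−p₀)^(n−j); p = Σ P(X=j) over j with P(X=j) ≤ P(X=17)
p-value (two-sided) = 0.00000
At α=0.01: p < α → reject H₀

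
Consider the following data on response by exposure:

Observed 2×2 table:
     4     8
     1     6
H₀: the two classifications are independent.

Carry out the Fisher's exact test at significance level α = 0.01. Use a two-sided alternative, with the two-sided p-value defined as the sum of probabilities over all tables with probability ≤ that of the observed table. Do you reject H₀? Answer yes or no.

reject H₀: no

Margins: r₁=12, r₂=7, c₁=5, c₂=14, n=19
p_obs = C(12,4)·C(7,1)/C(19,5); sum pmf over tables with pmf ≤ p_obs
p-value (two-sided) = 0.60268
At α=0.01: p ≥ α → fail to reject H₀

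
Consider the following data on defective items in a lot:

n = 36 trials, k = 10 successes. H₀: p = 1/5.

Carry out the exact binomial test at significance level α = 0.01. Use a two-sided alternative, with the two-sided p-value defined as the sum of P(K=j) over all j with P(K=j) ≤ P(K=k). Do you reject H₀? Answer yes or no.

reject H₀: no

Exact binomial: n=36, k=10, p₀=1/5=0.2000
P(X=j) = C(n,j)·p₀^j·(1−p₀)^(n−j); p = Σ P(X=j) over j with P(X=j) ≤ P(X=10)
p-value (two-sided) = 0.29448
At α=0.01: p ≥ α → fail to reject H₀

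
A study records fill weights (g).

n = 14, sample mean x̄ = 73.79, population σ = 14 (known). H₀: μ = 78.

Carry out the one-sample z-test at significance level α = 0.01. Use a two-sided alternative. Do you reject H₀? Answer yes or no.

reject H₀: no

SE = σ/√n = 14/√14 = 3.7417
z = (x̄−μ₀)/SE = (73.79−78)/3.7417 = -1.1252
p-value (two-sided) = 0.26052
At α=0.01: p ≥ α → fail to reject H₀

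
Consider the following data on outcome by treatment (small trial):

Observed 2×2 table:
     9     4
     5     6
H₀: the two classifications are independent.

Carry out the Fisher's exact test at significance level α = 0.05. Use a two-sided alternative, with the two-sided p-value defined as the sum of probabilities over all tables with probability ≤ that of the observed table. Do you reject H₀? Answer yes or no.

reject H₀: no

Margins: r₁=13, r₂=11, c₁=14, c₂=10, n=24
p_obs = C(13,9)·C(11,5)/C(24,14); sum pmf over tables with pmf ≤ p_obs
p-value (two-sided) = 0.40810
At α=0.05: p ≥ α → fail to reject H₀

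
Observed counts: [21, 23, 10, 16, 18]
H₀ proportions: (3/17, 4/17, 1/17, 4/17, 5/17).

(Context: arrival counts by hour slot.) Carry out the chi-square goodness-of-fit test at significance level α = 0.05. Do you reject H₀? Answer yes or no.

n = 88; E_i = n·p_i = [15.53, 20.71, 5.18, 20.71, 25.88]
χ² = (21−15.53)²/15.53 + (23−20.71)²/20.71 + (10−5.18)²/5.18 + (16−20.71)²/20.71 + (18−25.88)²/25.88 = 10.1460
df = 4
p-value (upper-tail) = 0.03804
At α=0.05: p < α → reject H₀

reject H₀: yes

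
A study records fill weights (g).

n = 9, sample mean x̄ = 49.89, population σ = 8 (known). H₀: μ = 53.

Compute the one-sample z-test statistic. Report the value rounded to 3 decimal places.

SE = σ/√n = 8/√9 = 2.6667
z = (x̄−μ₀)/SE = (49.89−53)/2.6667 = -1.1662

test statistic = -1.166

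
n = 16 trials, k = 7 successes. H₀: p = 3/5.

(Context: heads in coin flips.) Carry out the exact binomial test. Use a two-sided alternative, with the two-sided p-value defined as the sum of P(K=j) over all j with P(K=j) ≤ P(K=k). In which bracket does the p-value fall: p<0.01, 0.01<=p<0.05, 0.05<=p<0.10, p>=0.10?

p-value bracket: p>=0.10

Exact binomial: n=16, k=7, p₀=3/5=0.6000
P(X=j) = C(n,j)·p₀^j·(1−p₀)^(n−j); p = Σ P(X=j) over j with P(X=j) ≤ P(X=7)
p-value (two-sided) = 0.20742
→ bracket: p>=0.10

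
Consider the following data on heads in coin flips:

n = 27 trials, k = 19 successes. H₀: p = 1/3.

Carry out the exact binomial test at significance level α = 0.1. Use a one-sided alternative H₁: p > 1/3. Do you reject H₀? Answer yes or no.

Exact binomial: n=27, k=19, p₀=1/3=0.3333
P(X≥19) from Σ C(n,i)·p₀^i·(1−p₀)^(n−i)
p-value (one-sided, H₁ greater) = 0.00009
At α=0.1: p < α → reject H₀

reject H₀: yes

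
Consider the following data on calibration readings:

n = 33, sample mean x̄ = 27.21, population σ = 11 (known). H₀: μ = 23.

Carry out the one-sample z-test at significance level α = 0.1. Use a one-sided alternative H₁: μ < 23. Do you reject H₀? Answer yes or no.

reject H₀: no

SE = σ/√n = 11/√33 = 1.9149
z = (x̄−μ₀)/SE = (27.21−23)/1.9149 = 2.1986
p-value (one-sided, H₁ less) = 0.98605
At α=0.1: p ≥ α → fail to reject H₀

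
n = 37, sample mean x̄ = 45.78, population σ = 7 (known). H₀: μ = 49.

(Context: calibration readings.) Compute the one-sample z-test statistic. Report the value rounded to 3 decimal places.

test statistic = -2.798

SE = σ/√n = 7/√37 = 1.1508
z = (x̄−μ₀)/SE = (45.78−49)/1.1508 = -2.7981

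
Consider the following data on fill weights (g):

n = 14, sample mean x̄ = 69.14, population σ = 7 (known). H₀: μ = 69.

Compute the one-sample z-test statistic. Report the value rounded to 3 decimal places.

test statistic = 0.075

SE = σ/√n = 7/√14 = 1.8708
z = (x̄−μ₀)/SE = (69.14−69)/1.8708 = 0.0748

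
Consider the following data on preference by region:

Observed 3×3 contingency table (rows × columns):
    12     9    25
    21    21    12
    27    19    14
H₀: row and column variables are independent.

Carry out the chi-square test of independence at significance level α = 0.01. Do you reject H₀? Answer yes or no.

Row totals [46, 54, 60], col totals [60, 49, 51], n=160
χ² = (12−17.25)²/17.25 + (9−14.09)²/14.09 + (25−14.66)²/14.66 + (21−20.25)²/20.25 + (21−16.54)²/16.54 + (12−17.21)²/17.21 + (27−22.50)²/22.50 + (19−18.38)²/18.38 + (14−19.12)²/19.12 = 15.8284
df = 4
p-value (upper-tail) = 0.00326
At α=0.01: p < α → reject H₀

reject H₀: yes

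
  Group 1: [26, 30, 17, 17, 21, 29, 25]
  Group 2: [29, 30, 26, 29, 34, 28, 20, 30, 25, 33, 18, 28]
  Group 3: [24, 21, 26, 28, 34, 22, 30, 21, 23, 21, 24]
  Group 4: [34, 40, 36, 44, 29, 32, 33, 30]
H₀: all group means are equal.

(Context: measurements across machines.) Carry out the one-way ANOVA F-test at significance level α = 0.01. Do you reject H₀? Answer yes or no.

Group means [23.57, 27.50, 24.91, 34.75], grand mean 27.553
SSB = Σnᵢ(x̄ᵢ−x̄)² = 602.271; SSW = ΣΣ(x−x̄ᵢ)² = 777.123
MSB = 602.271/3 = 200.7571; MSW = 777.123/34 = 22.8566
F = MSB/MSW = 8.7833
df = (3, 34)
p-value (upper-tail) = 0.00019
At α=0.01: p < α → reject H₀

reject H₀: yes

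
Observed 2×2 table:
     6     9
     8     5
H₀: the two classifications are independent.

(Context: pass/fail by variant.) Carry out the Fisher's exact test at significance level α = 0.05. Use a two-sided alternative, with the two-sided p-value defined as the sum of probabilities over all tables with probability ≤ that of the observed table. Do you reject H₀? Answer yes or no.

reject H₀: no

Margins: r₁=15, r₂=13, c₁=14, c₂=14, n=28
p_obs = C(15,6)·C(13,8)/C(28,14); sum pmf over tables with pmf ≤ p_obs
p-value (two-sided) = 0.44948
At α=0.05: p ≥ α → fail to reject H₀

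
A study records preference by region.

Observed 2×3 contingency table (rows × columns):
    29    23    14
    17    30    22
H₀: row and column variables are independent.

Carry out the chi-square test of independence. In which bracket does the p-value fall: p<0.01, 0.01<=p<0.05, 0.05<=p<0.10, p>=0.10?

p-value bracket: 0.05<=p<0.10

Row totals [66, 69], col totals [46, 53, 36], n=135
χ² = (29−22.49)²/22.49 + (23−25.91)²/25.91 + (14−17.60)²/17.60 + (17−23.51)²/23.51 + (30−27.09)²/27.09 + (22−18.40)²/18.40 = 5.7689
df = 2
p-value (upper-tail) = 0.05588
→ bracket: 0.05<=p<0.10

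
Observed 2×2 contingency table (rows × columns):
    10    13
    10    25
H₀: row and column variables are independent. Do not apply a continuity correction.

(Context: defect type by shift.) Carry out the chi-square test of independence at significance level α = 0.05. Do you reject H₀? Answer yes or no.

Row totals [23, 35], col totals [20, 38], n=58
χ² = (10−7.93)²/7.93 + (13−15.07)²/15.07 + (10−12.07)²/12.07 + (25−22.93)²/22.93 = 1.3652
df = 1
p-value (upper-tail) = 0.24265
At α=0.05: p ≥ α → fail to reject H₀

reject H₀: no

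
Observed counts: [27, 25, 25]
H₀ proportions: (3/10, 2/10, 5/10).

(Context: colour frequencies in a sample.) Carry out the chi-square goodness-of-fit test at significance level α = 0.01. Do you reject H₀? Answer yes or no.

n = 77; E_i = n·p_i = [23.10, 15.40, 38.50]
χ² = (27−23.10)²/23.10 + (25−15.40)²/15.40 + (25−38.50)²/38.50 = 11.3766
df = 2
p-value (upper-tail) = 0.00339
At α=0.01: p < α → reject H₀

reject H₀: yes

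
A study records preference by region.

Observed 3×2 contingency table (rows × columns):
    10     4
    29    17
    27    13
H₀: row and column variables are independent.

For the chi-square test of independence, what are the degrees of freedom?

df = (r−1)(c−1) = (3−1)·(2−1) = 2

degrees of freedom = 2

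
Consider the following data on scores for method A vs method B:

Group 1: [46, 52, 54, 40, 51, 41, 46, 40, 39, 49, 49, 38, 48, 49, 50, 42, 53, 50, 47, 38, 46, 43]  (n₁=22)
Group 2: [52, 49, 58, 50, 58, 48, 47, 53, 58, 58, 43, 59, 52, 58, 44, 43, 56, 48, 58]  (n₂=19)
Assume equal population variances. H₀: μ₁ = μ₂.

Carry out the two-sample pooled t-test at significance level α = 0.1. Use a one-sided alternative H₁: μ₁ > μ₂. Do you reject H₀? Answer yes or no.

reject H₀: no

x̄₁=45.955, s₁=5.057, n₁=22
x̄₂=52.211, s₂=5.663, n₂=19
s_p² = [21·5.057² + 18·5.663²]/39 = 28.5670
SE = √(s_p²·(1/22+1/19)) = 1.6739
t = (45.955−52.211)/1.6739 = -3.7373
df = 39
p-value (one-sided, H₁ greater) = 0.99970
At α=0.1: p ≥ α → fail to reject H₀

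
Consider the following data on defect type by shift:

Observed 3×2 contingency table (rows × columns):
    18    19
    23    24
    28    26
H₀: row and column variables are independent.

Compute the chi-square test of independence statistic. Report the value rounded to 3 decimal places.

test statistic = 0.122

Row totals [37, 47, 54], col totals [69, 69], n=138
χ² = (18−18.50)²/18.50 + (19−18.50)²/18.50 + (23−23.50)²/23.50 + (24−23.50)²/23.50 + (28−27.00)²/27.00 + (26−27.00)²/27.00 = 0.1224
df = 2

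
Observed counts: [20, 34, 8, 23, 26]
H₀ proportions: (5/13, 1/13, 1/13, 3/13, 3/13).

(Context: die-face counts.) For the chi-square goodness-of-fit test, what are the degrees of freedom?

degrees of freedom = 4

df = k − 1 = 5 − 1 = 4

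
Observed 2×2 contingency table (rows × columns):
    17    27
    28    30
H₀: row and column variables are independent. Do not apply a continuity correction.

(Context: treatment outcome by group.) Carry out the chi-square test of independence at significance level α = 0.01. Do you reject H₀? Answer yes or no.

Row totals [44, 58], col totals [45, 57], n=102
χ² = (17−19.41)²/19.41 + (27−24.59)²/24.59 + (28−25.59)²/25.59 + (30−32.41)²/32.41 = 0.9430
df = 1
p-value (upper-tail) = 0.33151
At α=0.01: p ≥ α → fail to reject H₀

reject H₀: no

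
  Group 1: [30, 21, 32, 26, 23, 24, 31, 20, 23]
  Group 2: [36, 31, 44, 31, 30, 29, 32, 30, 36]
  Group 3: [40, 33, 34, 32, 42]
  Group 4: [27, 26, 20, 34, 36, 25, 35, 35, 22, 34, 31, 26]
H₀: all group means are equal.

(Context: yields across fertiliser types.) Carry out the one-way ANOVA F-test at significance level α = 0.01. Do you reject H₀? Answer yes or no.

reject H₀: yes

Group means [25.56, 33.22, 36.20, 29.25], grand mean 30.314
SSB = Σnᵢ(x̄ᵢ−x̄)² = 466.715; SSW = ΣΣ(x−x̄ᵢ)² = 762.828
MSB = 466.715/3 = 155.5717; MSW = 762.828/31 = 24.6073
F = MSB/MSW = 6.3222
df = (3, 31)
p-value (upper-tail) = 0.00180
At α=0.01: p < α → reject H₀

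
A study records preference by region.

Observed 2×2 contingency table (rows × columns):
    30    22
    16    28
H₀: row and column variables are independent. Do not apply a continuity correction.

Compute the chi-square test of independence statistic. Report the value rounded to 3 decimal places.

Row totals [52, 44], col totals [46, 50], n=96
χ² = (30−24.92)²/24.92 + (22−27.08)²/27.08 + (16−21.08)²/21.08 + (28−22.92)²/22.92 = 4.3444
df = 1

test statistic = 4.344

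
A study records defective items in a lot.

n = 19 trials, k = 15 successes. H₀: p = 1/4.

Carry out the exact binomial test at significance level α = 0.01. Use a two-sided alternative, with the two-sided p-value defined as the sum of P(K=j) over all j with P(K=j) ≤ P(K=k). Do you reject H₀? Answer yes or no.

reject H₀: yes

Exact binomial: n=19, k=15, p₀=1/4=0.2500
P(X=j) = C(n,j)·p₀^j·(1−p₀)^(n−j); p = Σ P(X=j) over j with P(X=j) ≤ P(X=15)
p-value (two-sided) = 0.00000
At α=0.01: p < α → reject H₀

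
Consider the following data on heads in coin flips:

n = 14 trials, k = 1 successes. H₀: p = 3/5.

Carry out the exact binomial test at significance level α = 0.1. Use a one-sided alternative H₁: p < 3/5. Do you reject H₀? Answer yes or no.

Exact binomial: n=14, k=1, p₀=3/5=0.6000
P(X≤1) from Σ C(n,i)·p₀^i·(1−p₀)^(n−i)
p-value (one-sided, H₁ less) = 0.00006
At α=0.1: p < α → reject H₀

reject H₀: yes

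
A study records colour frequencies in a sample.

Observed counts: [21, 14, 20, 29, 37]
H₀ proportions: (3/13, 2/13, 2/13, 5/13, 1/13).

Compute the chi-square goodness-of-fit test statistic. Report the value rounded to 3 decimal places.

n = 121; E_i = n·p_i = [27.92, 18.62, 18.62, 46.54, 9.31]
χ² = (21−27.92)²/27.92 + (14−18.62)²/18.62 + (20−18.62)²/18.62 + (29−46.54)²/46.54 + (37−9.31)²/9.31 = 91.9636
df = 4

test statistic = 91.964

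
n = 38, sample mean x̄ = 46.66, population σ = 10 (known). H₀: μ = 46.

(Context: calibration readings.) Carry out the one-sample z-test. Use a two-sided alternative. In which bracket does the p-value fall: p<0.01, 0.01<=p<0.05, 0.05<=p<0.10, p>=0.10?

p-value bracket: p>=0.10

SE = σ/√n = 10/√38 = 1.6222
z = (x̄−μ₀)/SE = (46.66−46)/1.6222 = 0.4069
p-value (two-sided) = 0.68412
→ bracket: p>=0.10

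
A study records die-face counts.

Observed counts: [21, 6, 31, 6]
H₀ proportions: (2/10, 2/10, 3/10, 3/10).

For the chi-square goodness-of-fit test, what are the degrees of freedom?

degrees of freedom = 3

df = k − 1 = 4 − 1 = 3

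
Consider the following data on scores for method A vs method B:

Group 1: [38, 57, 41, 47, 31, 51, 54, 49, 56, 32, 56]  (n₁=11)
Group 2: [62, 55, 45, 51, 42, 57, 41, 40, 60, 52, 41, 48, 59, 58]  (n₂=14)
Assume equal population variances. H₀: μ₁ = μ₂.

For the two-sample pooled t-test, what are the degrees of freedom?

degrees of freedom = 23

df = n₁ + n₂ − 2 = 11 + 14 − 2 = 23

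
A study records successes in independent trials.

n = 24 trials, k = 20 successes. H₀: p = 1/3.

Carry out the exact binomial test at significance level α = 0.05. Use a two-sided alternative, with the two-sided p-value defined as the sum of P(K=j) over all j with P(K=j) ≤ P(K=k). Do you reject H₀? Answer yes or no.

Exact binomial: n=24, k=20, p₀=1/3=0.3333
P(X=j) = C(n,j)·p₀^j·(1−p₀)^(n−j); p = Σ P(X=j) over j with P(X=j) ≤ P(X=20)
p-value (two-sided) = 0.00000
At α=0.05: p < α → reject H₀

reject H₀: yes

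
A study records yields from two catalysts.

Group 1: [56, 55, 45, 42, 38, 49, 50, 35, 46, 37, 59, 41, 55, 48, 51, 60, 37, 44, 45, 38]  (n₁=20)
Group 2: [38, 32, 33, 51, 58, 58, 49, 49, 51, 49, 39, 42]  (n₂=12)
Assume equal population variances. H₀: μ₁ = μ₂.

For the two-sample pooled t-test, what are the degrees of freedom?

df = n₁ + n₂ − 2 = 20 + 12 − 2 = 30

degrees of freedom = 30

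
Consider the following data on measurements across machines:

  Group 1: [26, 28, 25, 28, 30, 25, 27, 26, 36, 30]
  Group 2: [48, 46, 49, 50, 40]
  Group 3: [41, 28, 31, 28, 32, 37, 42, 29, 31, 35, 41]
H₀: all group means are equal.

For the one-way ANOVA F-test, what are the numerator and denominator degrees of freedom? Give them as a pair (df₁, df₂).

k = 3 groups, N = 26 total
df = (k−1, N−k) = (3−1, 26−3) = (2, 23)

degrees of freedom = [2, 23]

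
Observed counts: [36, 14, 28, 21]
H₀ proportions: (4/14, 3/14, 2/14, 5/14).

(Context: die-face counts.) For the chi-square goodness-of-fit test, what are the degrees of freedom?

df = k − 1 = 4 − 1 = 3

degrees of freedom = 3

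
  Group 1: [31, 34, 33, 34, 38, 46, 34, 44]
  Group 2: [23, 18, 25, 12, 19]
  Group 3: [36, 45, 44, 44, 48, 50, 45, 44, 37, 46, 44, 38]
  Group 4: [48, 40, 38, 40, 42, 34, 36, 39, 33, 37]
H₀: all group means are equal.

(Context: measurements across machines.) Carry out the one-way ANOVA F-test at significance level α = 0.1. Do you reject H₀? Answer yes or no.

Group means [36.75, 19.40, 43.42, 38.70], grand mean 37.114
SSB = Σnᵢ(x̄ᵢ−x̄)² = 2071.826; SSW = ΣΣ(x−x̄ᵢ)² = 679.717
MSB = 2071.826/3 = 690.6087; MSW = 679.717/31 = 21.9263
F = MSB/MSW = 31.4968
df = (3, 31)
p-value (upper-tail) = 0.00000
At α=0.1: p < α → reject H₀

reject H₀: yes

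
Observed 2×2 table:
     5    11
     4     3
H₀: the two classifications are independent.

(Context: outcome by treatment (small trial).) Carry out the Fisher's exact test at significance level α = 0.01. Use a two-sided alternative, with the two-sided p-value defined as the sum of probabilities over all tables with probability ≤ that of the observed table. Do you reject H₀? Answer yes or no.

reject H₀: no

Margins: r₁=16, r₂=7, c₁=9, c₂=14, n=23
p_obs = C(16,5)·C(7,4)/C(23,9); sum pmf over tables with pmf ≤ p_obs
p-value (two-sided) = 0.36304
At α=0.01: p ≥ α → fail to reject H₀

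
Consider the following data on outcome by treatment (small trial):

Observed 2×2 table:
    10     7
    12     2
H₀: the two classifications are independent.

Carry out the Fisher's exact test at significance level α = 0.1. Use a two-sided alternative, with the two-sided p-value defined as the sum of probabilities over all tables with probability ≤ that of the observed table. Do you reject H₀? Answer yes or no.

reject H₀: no

Margins: r₁=17, r₂=14, c₁=22, c₂=9, n=31
p_obs = C(17,10)·C(14,12)/C(31,22); sum pmf over tables with pmf ≤ p_obs
p-value (two-sided) = 0.13166
At α=0.1: p ≥ α → fail to reject H₀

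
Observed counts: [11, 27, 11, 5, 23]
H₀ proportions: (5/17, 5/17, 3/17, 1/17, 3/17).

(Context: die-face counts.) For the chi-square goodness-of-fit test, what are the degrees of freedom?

degrees of freedom = 4

df = k − 1 = 5 − 1 = 4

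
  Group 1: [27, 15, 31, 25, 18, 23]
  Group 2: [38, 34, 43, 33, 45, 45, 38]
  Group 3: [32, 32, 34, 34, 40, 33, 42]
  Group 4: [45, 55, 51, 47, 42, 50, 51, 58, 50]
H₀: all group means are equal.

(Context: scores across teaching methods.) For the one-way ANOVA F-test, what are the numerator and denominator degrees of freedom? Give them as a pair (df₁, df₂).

k = 4 groups, N = 29 total
df = (k−1, N−k) = (4−1, 29−4) = (3, 25)

degrees of freedom = [3, 25]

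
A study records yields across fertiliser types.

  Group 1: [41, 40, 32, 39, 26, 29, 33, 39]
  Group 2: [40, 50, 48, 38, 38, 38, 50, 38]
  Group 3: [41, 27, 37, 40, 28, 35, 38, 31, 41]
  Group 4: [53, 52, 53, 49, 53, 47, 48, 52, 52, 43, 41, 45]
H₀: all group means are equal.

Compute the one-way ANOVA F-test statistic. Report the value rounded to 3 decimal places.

test statistic = 17.034

Group means [34.88, 42.50, 35.33, 49.00], grand mean 41.216
SSB = Σnᵢ(x̄ᵢ−x̄)² = 1373.395; SSW = ΣΣ(x−x̄ᵢ)² = 886.875
MSB = 1373.395/3 = 457.7984; MSW = 886.875/33 = 26.8750
F = MSB/MSW = 17.0344
df = (3, 33)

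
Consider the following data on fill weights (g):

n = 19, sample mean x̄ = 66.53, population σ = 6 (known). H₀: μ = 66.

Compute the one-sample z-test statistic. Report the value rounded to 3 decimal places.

test statistic = 0.385

SE = σ/√n = 6/√19 = 1.3765
z = (x̄−μ₀)/SE = (66.53−66)/1.3765 = 0.3850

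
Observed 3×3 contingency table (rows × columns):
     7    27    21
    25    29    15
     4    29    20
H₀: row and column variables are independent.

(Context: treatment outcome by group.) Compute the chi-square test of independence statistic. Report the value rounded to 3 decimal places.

Row totals [55, 69, 53], col totals [36, 85, 56], n=177
χ² = (7−11.19)²/11.19 + (27−26.41)²/26.41 + (21−17.40)²/17.40 + (25−14.03)²/14.03 + (29−33.14)²/33.14 + (15−21.83)²/21.83 + (4−10.78)²/10.78 + (29−25.45)²/25.45 + (20−16.77)²/16.77 = 18.9277
df = 4

test statistic = 18.928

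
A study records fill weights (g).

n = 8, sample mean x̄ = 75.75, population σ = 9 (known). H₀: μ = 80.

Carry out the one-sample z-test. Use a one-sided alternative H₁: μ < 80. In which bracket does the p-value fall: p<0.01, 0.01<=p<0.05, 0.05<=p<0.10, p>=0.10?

p-value bracket: 0.05<=p<0.10

SE = σ/√n = 9/√8 = 3.1820
z = (x̄−μ₀)/SE = (75.75−80)/3.1820 = -1.3356
p-value (one-sided, H₁ less) = 0.09083
→ bracket: 0.05<=p<0.10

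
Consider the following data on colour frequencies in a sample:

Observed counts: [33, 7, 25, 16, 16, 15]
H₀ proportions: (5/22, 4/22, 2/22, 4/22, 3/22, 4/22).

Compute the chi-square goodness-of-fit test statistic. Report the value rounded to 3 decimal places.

test statistic = 34.955

n = 112; E_i = n·p_i = [25.45, 20.36, 10.18, 20.36, 15.27, 20.36]
χ² = (33−25.45)²/25.45 + (7−20.36)²/20.36 + (25−10.18)²/10.18 + (16−20.36)²/20.36 + (16−15.27)²/15.27 + (15−20.36)²/20.36 = 34.9548
df = 5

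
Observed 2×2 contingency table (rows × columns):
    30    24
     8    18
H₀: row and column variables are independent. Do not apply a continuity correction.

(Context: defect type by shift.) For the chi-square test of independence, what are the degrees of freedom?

df = (r−1)(c−1) = (2−1)·(2−1) = 1

degrees of freedom = 1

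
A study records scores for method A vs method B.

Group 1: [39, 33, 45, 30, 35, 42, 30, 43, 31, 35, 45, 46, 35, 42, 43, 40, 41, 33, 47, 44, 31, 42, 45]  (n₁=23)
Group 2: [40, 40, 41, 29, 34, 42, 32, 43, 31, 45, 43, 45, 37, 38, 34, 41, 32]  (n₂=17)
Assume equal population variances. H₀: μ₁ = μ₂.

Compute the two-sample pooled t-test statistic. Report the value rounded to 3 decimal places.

x̄₁=39.000, s₁=5.721, n₁=23
x̄₂=38.059, s₂=5.154, n₂=17
s_p² = [22·5.721² + 16·5.154²]/38 = 30.1300
SE = √(s_p²·(1/23+1/17)) = 1.7557
t = (39.000−38.059)/1.7557 = 0.5361
df = 38

test statistic = 0.536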